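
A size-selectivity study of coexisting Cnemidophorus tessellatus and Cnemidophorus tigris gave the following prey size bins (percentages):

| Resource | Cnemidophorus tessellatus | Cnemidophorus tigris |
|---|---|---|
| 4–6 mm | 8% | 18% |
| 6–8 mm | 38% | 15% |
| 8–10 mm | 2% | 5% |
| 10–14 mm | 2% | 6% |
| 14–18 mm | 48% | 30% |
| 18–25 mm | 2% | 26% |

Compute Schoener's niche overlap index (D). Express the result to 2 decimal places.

0.59

Convert percentages to proportions (divide by 100).
Σ|p₁ᵢ − p₂ᵢ| = 0.10 + 0.23 + 0.03 + 0.04 + 0.18 + 0.24 = 0.82
D = 1 − ½ × 0.82 = 1 − 0.410 = 0.5900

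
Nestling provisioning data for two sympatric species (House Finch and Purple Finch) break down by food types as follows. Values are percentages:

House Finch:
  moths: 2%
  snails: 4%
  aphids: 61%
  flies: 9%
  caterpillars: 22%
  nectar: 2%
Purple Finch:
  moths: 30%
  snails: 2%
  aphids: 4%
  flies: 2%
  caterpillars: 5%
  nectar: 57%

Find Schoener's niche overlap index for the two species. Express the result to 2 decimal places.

0.17

Convert percentages to proportions (divide by 100).
Σ|p₁ᵢ − p₂ᵢ| = 0.28 + 0.02 + 0.57 + 0.07 + 0.17 + 0.55 = 1.66
D = 1 − ½ × 1.66 = 1 − 0.830 = 0.1700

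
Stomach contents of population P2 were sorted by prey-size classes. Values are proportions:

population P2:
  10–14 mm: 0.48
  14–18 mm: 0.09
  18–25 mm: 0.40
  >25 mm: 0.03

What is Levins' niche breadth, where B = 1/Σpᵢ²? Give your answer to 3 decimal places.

Σpᵢ² = 0.48² + 0.09² + 0.40² + 0.03² = 0.2304 + 0.0081 + 0.1600 + 0.0009 = 0.3994
B = 1 / 0.3994 = 2.50376

2.504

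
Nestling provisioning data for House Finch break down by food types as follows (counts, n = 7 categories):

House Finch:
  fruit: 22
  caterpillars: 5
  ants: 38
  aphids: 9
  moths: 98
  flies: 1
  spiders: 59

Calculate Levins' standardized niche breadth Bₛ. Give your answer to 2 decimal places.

0.43

Proportions for House Finch (n=232): 22/232=0.0948, 5/232=0.0216, 38/232=0.1638, 9/232=0.0388, 98/232=0.4224, 1/232=0.0043, 59/232=0.2543
Σpᵢ² = 0.0948² + 0.0216² + 0.1638² + 0.0388² + 0.4224² + 0.0043² + 0.2543² = 0.008987 + 0.000467 + 0.026830 + 0.001505 + 0.178422 + 0.000018 + 0.064668 = 0.280897
B = 1 / 0.280897 = 3.5600
Bₛ = (B − 1)/(n − 1) = (3.5600 − 1)/(7 − 1) = 2.5600/6 = 0.4267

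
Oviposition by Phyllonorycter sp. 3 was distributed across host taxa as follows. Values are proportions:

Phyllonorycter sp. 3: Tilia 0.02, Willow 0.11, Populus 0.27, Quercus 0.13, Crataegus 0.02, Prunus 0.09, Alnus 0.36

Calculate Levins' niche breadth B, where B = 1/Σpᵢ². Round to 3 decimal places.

4.160

Σpᵢ² = 0.02² + 0.11² + 0.27² + 0.13² + 0.02² + 0.09² + 0.36² = 0.0004 + 0.0121 + 0.0729 + 0.0169 + 0.0004 + 0.0081 + 0.1296 = 0.2404
B = 1 / 0.2404 = 4.15973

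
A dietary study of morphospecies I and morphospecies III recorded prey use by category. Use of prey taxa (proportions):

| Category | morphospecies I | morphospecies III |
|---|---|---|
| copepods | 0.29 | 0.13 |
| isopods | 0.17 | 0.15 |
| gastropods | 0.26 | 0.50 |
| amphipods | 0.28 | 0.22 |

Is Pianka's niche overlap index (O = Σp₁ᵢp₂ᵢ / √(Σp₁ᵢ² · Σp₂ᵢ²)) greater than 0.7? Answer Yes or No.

Σ p₁ᵢp₂ᵢ = 0.0377 + 0.0255 + 0.1300 + 0.0616 = 0.2548
Σp_1ᵢ² = 0.29² + 0.17² + 0.26² + 0.28² = 0.0841 + 0.0289 + 0.0676 + 0.0784 = 0.2590
Σp_2ᵢ² = 0.13² + 0.15² + 0.50² + 0.22² = 0.0169 + 0.0225 + 0.2500 + 0.0484 = 0.3378
O = 0.2548 / √(0.2590 × 0.3378) = 0.2548 / 0.29579 = 0.8614
O = 0.8614 > 0.7 → Yes.

Yes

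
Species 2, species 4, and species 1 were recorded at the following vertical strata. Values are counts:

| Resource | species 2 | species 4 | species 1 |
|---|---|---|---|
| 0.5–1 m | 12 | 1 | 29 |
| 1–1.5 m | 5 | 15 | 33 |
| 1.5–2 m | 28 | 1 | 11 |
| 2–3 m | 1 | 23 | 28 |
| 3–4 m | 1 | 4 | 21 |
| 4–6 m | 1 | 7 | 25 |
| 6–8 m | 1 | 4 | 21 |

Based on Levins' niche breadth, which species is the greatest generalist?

species 1

Proportions for species 2 (n=49): 12/49=0.2449, 5/49=0.1020, 28/49=0.5714, 1/49=0.0204, 1/49=0.0204, 1/49=0.0204, 1/49=0.0204
Proportions for species 4 (n=55): 1/55=0.0182, 15/55=0.2727, 1/55=0.0182, 23/55=0.4182, 4/55=0.0727, 7/55=0.1273, 4/55=0.0727
Proportions for species 1 (n=168): 29/168=0.1726, 33/168=0.1964, 11/168=0.0655, 28/168=0.1667, 21/168=0.1250, 25/168=0.1488, 21/168=0.1250
Σp_2ᵢ² = 0.2449² + 0.1020² + 0.5714² + 0.0204² + 0.0204² + 0.0204² + 0.0204² = 0.059976 + 0.010404 + 0.326498 + 0.000416 + 0.000416 + 0.000416 + 0.000416 = 0.398542
B_2 = 1 / 0.398542 = 2.5091
Σp_4ᵢ² = 0.0182² + 0.2727² + 0.0182² + 0.4182² + 0.0727² + 0.1273² + 0.0727² = 0.000331 + 0.074365 + 0.000331 + 0.174891 + 0.005285 + 0.016205 + 0.005285 = 0.276693
B_4 = 1 / 0.276693 = 3.6141
Σp_1ᵢ² = 0.1726² + 0.1964² + 0.0655² + 0.1667² + 0.1250² + 0.1488² + 0.1250² = 0.029791 + 0.038573 + 0.004290 + 0.027789 + 0.015625 + 0.022141 + 0.015625 = 0.153834
B_1 = 1 / 0.153834 = 6.5005
Highest B → broadest niche (most generalist): species 1 (B = 6.50).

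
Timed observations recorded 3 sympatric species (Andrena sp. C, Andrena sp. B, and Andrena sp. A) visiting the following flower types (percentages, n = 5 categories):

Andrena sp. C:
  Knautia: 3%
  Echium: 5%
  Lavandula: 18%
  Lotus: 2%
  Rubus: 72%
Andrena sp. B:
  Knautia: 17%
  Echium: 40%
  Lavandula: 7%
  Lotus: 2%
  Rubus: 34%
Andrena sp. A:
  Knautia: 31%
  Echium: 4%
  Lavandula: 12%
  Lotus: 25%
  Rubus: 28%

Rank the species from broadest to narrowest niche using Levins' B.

Convert percentages to proportions (divide by 100).
Σp_Cᵢ² = 0.03² + 0.05² + 0.18² + 0.02² + 0.72² = 0.0009 + 0.0025 + 0.0324 + 0.0004 + 0.5184 = 0.5546
B_C = 1 / 0.5546 = 1.8031
Σp_Bᵢ² = 0.17² + 0.40² + 0.07² + 0.02² + 0.34² = 0.0289 + 0.1600 + 0.0049 + 0.0004 + 0.1156 = 0.3098
B_B = 1 / 0.3098 = 3.2279
Σp_Aᵢ² = 0.31² + 0.04² + 0.12² + 0.25² + 0.28² = 0.0961 + 0.0016 + 0.0144 + 0.0625 + 0.0784 = 0.2530
B_A = 1 / 0.2530 = 3.9526
Ranking by B (broadest → narrowest): Andrena sp. A (3.95) > Andrena sp. B (3.23) > Andrena sp. C (1.80)

Andrena sp. A > Andrena sp. B > Andrena sp. C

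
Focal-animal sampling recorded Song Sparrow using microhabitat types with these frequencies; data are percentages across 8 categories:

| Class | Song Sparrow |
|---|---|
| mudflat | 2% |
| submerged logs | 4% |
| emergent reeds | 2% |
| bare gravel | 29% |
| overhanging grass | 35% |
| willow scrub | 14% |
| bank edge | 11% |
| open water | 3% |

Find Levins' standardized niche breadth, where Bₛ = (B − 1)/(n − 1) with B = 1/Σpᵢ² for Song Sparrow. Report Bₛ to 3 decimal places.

0.448

Convert percentages to proportions (divide by 100).
Σpᵢ² = 0.02² + 0.04² + 0.02² + 0.29² + 0.35² + 0.14² + 0.11² + 0.03² = 0.0004 + 0.0016 + 0.0004 + 0.0841 + 0.1225 + 0.0196 + 0.0121 + 0.0009 = 0.2416
B = 1 / 0.2416 = 4.13907
Bₛ = (B − 1)/(n − 1) = (4.13907 − 1)/(8 − 1) = 3.13907/7 = 0.44844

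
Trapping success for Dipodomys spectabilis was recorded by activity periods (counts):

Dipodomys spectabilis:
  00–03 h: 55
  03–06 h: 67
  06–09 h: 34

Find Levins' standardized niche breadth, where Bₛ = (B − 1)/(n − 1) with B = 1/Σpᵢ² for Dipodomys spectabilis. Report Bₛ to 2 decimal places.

0.90

Proportions for Dipodomys spectabilis (n=156): 55/156=0.3526, 67/156=0.4295, 34/156=0.2179
Σpᵢ² = 0.3526² + 0.4295² + 0.2179² = 0.124327 + 0.184470 + 0.047480 = 0.356277
B = 1 / 0.356277 = 2.8068
Bₛ = (B − 1)/(n − 1) = (2.8068 − 1)/(3 − 1) = 1.8068/2 = 0.9034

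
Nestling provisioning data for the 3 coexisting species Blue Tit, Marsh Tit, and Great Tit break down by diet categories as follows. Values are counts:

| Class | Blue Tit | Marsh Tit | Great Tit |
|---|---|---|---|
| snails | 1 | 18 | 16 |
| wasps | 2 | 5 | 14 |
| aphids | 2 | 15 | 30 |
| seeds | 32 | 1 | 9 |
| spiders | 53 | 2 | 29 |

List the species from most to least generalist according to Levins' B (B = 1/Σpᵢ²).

Great Tit > Marsh Tit > Blue Tit

Proportions for Blue Tit (n=90): 1/90=0.0111, 2/90=0.0222, 2/90=0.0222, 32/90=0.3556, 53/90=0.5889
Proportions for Marsh Tit (n=41): 18/41=0.4390, 5/41=0.1220, 15/41=0.3659, 1/41=0.0244, 2/41=0.0488
Proportions for Great Tit (n=98): 16/98=0.1633, 14/98=0.1429, 30/98=0.3061, 9/98=0.0918, 29/98=0.2959
Σp_Blueᵢ² = 0.0111² + 0.0222² + 0.0222² + 0.3556² + 0.5889² = 0.000123 + 0.000493 + 0.000493 + 0.126451 + 0.346803 = 0.474363
B_Blue = 1 / 0.474363 = 2.1081
Σp_Marsᵢ² = 0.4390² + 0.1220² + 0.3659² + 0.0244² + 0.0488² = 0.192721 + 0.014884 + 0.133883 + 0.000595 + 0.002381 = 0.344464
B_Mars = 1 / 0.344464 = 2.9031
Σp_Greaᵢ² = 0.1633² + 0.1429² + 0.3061² + 0.0918² + 0.2959² = 0.026667 + 0.020420 + 0.093697 + 0.008427 + 0.087557 = 0.236768
B_Grea = 1 / 0.236768 = 4.2235
Ranking by B (broadest → narrowest): Great Tit (4.22) > Marsh Tit (2.90) > Blue Tit (2.11)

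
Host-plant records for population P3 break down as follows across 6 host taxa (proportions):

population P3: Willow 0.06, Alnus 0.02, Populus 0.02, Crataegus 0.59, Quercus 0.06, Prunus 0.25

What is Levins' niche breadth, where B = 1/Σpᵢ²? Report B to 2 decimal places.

Σpᵢ² = 0.06² + 0.02² + 0.02² + 0.59² + 0.06² + 0.25² = 0.0036 + 0.0004 + 0.0004 + 0.3481 + 0.0036 + 0.0625 = 0.4186
B = 1 / 0.4186 = 2.3889

2.39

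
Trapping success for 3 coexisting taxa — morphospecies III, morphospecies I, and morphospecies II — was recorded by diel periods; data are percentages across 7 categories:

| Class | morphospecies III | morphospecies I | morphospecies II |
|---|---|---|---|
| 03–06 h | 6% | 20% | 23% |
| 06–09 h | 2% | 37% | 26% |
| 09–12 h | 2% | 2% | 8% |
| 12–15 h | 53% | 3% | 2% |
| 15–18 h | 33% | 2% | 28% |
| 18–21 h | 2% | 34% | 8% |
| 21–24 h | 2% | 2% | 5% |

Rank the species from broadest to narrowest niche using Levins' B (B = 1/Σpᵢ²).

Convert percentages to proportions (divide by 100).
Σp_IIIᵢ² = 0.06² + 0.02² + 0.02² + 0.53² + 0.33² + 0.02² + 0.02² = 0.0036 + 0.0004 + 0.0004 + 0.2809 + 0.1089 + 0.0004 + 0.0004 = 0.3950
B_III = 1 / 0.3950 = 2.5316
Σp_Iᵢ² = 0.20² + 0.37² + 0.02² + 0.03² + 0.02² + 0.34² + 0.02² = 0.0400 + 0.1369 + 0.0004 + 0.0009 + 0.0004 + 0.1156 + 0.0004 = 0.2946
B_I = 1 / 0.2946 = 3.3944
Σp_IIᵢ² = 0.23² + 0.26² + 0.08² + 0.02² + 0.28² + 0.08² + 0.05² = 0.0529 + 0.0676 + 0.0064 + 0.0004 + 0.0784 + 0.0064 + 0.0025 = 0.2146
B_II = 1 / 0.2146 = 4.6598
Ranking by B (broadest → narrowest): morphospecies II (4.66) > morphospecies I (3.39) > morphospecies III (2.53)

morphospecies II > morphospecies I > morphospecies III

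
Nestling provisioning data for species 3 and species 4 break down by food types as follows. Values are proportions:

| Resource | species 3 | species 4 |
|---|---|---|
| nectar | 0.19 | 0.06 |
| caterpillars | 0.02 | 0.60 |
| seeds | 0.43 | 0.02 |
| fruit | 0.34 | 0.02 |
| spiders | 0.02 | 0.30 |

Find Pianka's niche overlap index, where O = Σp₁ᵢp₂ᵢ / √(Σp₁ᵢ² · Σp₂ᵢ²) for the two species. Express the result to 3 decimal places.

Σ p₁ᵢp₂ᵢ = 0.0114 + 0.0120 + 0.0086 + 0.0068 + 0.0060 = 0.0448
Σp_1ᵢ² = 0.19² + 0.02² + 0.43² + 0.34² + 0.02² = 0.0361 + 0.0004 + 0.1849 + 0.1156 + 0.0004 = 0.3374
Σp_2ᵢ² = 0.06² + 0.60² + 0.02² + 0.02² + 0.30² = 0.0036 + 0.3600 + 0.0004 + 0.0004 + 0.0900 = 0.4544
O = 0.0448 / √(0.3374 × 0.4544) = 0.0448 / 0.391554 = 0.11442

0.114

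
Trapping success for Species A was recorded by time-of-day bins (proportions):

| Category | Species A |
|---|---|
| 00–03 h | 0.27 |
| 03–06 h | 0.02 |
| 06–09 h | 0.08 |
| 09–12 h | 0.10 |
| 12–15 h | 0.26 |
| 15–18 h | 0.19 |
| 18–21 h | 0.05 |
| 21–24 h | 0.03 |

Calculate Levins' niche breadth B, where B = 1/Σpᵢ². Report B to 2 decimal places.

5.08

Σpᵢ² = 0.27² + 0.02² + 0.08² + 0.10² + 0.26² + 0.19² + 0.05² + 0.03² = 0.0729 + 0.0004 + 0.0064 + 0.0100 + 0.0676 + 0.0361 + 0.0025 + 0.0009 = 0.1968
B = 1 / 0.1968 = 5.0813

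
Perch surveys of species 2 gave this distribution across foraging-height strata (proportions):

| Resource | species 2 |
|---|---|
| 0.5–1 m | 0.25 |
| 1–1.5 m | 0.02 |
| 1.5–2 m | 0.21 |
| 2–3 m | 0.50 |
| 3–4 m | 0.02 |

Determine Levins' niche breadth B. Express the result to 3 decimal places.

Σpᵢ² = 0.25² + 0.02² + 0.21² + 0.50² + 0.02² = 0.0625 + 0.0004 + 0.0441 + 0.2500 + 0.0004 = 0.3574
B = 1 / 0.3574 = 2.79799

2.798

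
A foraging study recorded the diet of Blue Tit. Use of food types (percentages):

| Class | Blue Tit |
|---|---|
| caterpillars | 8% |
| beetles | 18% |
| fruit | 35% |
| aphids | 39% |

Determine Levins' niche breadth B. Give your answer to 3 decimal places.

Convert percentages to proportions (divide by 100).
Σpᵢ² = 0.08² + 0.18² + 0.35² + 0.39² = 0.0064 + 0.0324 + 0.1225 + 0.1521 = 0.3134
B = 1 / 0.3134 = 3.19081

3.191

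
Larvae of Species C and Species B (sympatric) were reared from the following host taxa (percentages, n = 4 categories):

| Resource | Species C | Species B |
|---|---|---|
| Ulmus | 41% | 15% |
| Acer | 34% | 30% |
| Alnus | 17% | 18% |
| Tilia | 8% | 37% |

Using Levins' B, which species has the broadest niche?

Species B

Convert percentages to proportions (divide by 100).
Σp_Cᵢ² = 0.41² + 0.34² + 0.17² + 0.08² = 0.1681 + 0.1156 + 0.0289 + 0.0064 = 0.3190
B_C = 1 / 0.3190 = 3.1348
Σp_Bᵢ² = 0.15² + 0.30² + 0.18² + 0.37² = 0.0225 + 0.0900 + 0.0324 + 0.1369 = 0.2818
B_B = 1 / 0.2818 = 3.5486
Highest B → broadest niche (most generalist): Species B (B = 3.55).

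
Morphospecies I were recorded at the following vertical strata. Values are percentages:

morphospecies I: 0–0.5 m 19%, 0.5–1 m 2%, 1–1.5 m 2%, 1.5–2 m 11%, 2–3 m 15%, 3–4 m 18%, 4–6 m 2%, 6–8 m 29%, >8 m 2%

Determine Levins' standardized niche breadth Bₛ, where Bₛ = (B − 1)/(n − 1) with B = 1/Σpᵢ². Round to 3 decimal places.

0.537

Convert percentages to proportions (divide by 100).
Σpᵢ² = 0.19² + 0.02² + 0.02² + 0.11² + 0.15² + 0.18² + 0.02² + 0.29² + 0.02² = 0.0361 + 0.0004 + 0.0004 + 0.0121 + 0.0225 + 0.0324 + 0.0004 + 0.0841 + 0.0004 = 0.1888
B = 1 / 0.1888 = 5.29661
Bₛ = (B − 1)/(n − 1) = (5.29661 − 1)/(9 − 1) = 4.29661/8 = 0.53708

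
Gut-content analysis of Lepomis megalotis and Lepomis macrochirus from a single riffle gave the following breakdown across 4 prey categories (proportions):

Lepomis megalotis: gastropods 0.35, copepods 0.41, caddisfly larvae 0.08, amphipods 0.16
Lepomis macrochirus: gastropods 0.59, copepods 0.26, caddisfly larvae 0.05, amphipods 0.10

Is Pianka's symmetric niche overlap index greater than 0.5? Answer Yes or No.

Yes

Σ p₁ᵢp₂ᵢ = 0.2065 + 0.1066 + 0.0040 + 0.0160 = 0.3331
Σp_1ᵢ² = 0.35² + 0.41² + 0.08² + 0.16² = 0.1225 + 0.1681 + 0.0064 + 0.0256 = 0.3226
Σp_2ᵢ² = 0.59² + 0.26² + 0.05² + 0.10² = 0.3481 + 0.0676 + 0.0025 + 0.0100 = 0.4282
O = 0.3331 / √(0.3226 × 0.4282) = 0.3331 / 0.37167 = 0.8962
O = 0.8962 > 0.5 → Yes.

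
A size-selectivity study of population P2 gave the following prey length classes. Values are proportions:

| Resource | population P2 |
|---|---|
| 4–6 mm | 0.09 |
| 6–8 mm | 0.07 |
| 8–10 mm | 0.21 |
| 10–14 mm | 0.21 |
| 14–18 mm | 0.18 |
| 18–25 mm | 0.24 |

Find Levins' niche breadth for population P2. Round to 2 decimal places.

Σpᵢ² = 0.09² + 0.07² + 0.21² + 0.21² + 0.18² + 0.24² = 0.0081 + 0.0049 + 0.0441 + 0.0441 + 0.0324 + 0.0576 = 0.1912
B = 1 / 0.1912 = 5.2301

5.23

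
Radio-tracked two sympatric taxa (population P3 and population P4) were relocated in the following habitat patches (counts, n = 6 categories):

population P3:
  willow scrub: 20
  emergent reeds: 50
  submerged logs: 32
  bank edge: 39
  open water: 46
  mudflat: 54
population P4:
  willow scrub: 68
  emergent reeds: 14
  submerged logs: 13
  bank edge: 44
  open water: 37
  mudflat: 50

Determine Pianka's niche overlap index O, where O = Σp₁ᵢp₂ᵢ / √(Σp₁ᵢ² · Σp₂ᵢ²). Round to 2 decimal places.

Proportions for population P3 (n=241): 20/241=0.0830, 50/241=0.2075, 32/241=0.1328, 39/241=0.1618, 46/241=0.1909, 54/241=0.2241
Proportions for population P4 (n=226): 68/226=0.3009, 14/226=0.0619, 13/226=0.0575, 44/226=0.1947, 37/226=0.1637, 50/226=0.2212
Σ p₁ᵢp₂ᵢ = 0.024975 + 0.012844 + 0.007636 + 0.031502 + 0.031250 + 0.049571 = 0.157778
Σp_1ᵢ² = 0.0830² + 0.2075² + 0.1328² + 0.1618² + 0.1909² + 0.2241² = 0.006889 + 0.043056 + 0.017636 + 0.026179 + 0.036443 + 0.050221 = 0.180424
Σp_2ᵢ² = 0.3009² + 0.0619² + 0.0575² + 0.1947² + 0.1637² + 0.2212² = 0.090541 + 0.003832 + 0.003306 + 0.037908 + 0.026798 + 0.048929 = 0.211314
O = 0.157778 / √(0.180424 × 0.211314) = 0.157778 / 0.1952591 = 0.8080

0.81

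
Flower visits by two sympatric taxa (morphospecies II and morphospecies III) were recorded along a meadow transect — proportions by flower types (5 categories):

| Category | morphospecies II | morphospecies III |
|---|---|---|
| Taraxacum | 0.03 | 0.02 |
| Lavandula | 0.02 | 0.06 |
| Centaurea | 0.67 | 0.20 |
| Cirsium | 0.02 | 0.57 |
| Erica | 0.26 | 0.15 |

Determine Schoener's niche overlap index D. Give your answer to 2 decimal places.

Σ|p₁ᵢ − p₂ᵢ| = 0.01 + 0.04 + 0.47 + 0.55 + 0.11 = 1.18
D = 1 − ½ × 1.18 = 1 − 0.590 = 0.4100

0.41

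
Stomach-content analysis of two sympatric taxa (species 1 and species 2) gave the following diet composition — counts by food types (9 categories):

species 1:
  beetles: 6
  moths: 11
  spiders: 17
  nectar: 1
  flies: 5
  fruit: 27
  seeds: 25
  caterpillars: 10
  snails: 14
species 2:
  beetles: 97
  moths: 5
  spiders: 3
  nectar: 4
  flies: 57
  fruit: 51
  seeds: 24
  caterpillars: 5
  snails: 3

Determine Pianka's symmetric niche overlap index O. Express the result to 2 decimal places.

Proportions for species 1 (n=116): 6/116=0.0517, 11/116=0.0948, 17/116=0.1466, 1/116=0.0086, 5/116=0.0431, 27/116=0.2328, 25/116=0.2155, 10/116=0.0862, 14/116=0.1207
Proportions for species 2 (n=249): 97/249=0.3896, 5/249=0.0201, 3/249=0.0120, 4/249=0.0161, 57/249=0.2289, 51/249=0.2048, 24/249=0.0964, 5/249=0.0201, 3/249=0.0120
Σ p₁ᵢp₂ᵢ = 0.020142 + 0.001905 + 0.001759 + 0.000138 + 0.009866 + 0.047677 + 0.020774 + 0.001733 + 0.001448 = 0.105442
Σp_1ᵢ² = 0.0517² + 0.0948² + 0.1466² + 0.0086² + 0.0431² + 0.2328² + 0.2155² + 0.0862² + 0.1207² = 0.002673 + 0.008987 + 0.021492 + 0.000074 + 0.001858 + 0.054196 + 0.046440 + 0.007430 + 0.014568 = 0.157718
Σp_2ᵢ² = 0.3896² + 0.0201² + 0.0120² + 0.0161² + 0.2289² + 0.2048² + 0.0964² + 0.0201² + 0.0120² = 0.151788 + 0.000404 + 0.000144 + 0.000259 + 0.052395 + 0.041943 + 0.009293 + 0.000404 + 0.000144 = 0.256774
O = 0.105442 / √(0.157718 × 0.256774) = 0.105442 / 0.2012409 = 0.5240

0.52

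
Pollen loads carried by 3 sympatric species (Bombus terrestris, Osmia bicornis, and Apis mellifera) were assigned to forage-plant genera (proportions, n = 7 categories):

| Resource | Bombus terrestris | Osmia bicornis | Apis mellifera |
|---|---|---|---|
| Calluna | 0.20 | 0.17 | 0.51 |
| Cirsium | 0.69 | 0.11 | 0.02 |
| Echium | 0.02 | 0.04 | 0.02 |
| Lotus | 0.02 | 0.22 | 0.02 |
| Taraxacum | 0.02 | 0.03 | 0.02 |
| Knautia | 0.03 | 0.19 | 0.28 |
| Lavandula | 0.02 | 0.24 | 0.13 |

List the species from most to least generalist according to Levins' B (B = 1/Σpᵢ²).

Σp_terrᵢ² = 0.20² + 0.69² + 0.02² + 0.02² + 0.02² + 0.03² + 0.02² = 0.0400 + 0.4761 + 0.0004 + 0.0004 + 0.0004 + 0.0009 + 0.0004 = 0.5186
B_terr = 1 / 0.5186 = 1.9283
Σp_bicoᵢ² = 0.17² + 0.11² + 0.04² + 0.22² + 0.03² + 0.19² + 0.24² = 0.0289 + 0.0121 + 0.0016 + 0.0484 + 0.0009 + 0.0361 + 0.0576 = 0.1856
B_bico = 1 / 0.1856 = 5.3879
Σp_mellᵢ² = 0.51² + 0.02² + 0.02² + 0.02² + 0.02² + 0.28² + 0.13² = 0.2601 + 0.0004 + 0.0004 + 0.0004 + 0.0004 + 0.0784 + 0.0169 = 0.3570
B_mell = 1 / 0.3570 = 2.8011
Ranking by B (broadest → narrowest): Osmia bicornis (5.39) > Apis mellifera (2.80) > Bombus terrestris (1.93)

Osmia bicornis > Apis mellifera > Bombus terrestris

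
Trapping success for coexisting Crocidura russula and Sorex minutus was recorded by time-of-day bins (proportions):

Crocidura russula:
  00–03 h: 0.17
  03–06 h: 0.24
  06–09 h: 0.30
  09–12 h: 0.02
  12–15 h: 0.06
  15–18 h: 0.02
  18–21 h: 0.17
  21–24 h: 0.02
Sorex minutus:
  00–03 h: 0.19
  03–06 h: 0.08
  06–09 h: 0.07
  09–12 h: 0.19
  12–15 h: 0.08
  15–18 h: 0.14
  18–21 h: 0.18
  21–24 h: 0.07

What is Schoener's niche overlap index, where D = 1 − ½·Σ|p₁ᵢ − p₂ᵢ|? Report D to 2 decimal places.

Σ|p₁ᵢ − p₂ᵢ| = 0.02 + 0.16 + 0.23 + 0.17 + 0.02 + 0.12 + 0.01 + 0.05 = 0.78
D = 1 − ½ × 0.78 = 1 − 0.390 = 0.6100

0.61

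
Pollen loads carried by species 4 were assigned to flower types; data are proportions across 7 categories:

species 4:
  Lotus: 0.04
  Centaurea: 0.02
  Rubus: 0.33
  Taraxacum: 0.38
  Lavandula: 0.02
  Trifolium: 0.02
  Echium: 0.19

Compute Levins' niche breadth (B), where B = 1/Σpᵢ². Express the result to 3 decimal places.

3.422

Σpᵢ² = 0.04² + 0.02² + 0.33² + 0.38² + 0.02² + 0.02² + 0.19² = 0.0016 + 0.0004 + 0.1089 + 0.1444 + 0.0004 + 0.0004 + 0.0361 = 0.2922
B = 1 / 0.2922 = 3.42231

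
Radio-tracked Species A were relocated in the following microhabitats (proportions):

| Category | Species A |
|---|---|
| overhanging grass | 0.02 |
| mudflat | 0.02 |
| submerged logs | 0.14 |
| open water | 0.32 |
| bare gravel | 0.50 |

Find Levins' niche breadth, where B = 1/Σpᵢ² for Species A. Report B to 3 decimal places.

Σpᵢ² = 0.02² + 0.02² + 0.14² + 0.32² + 0.50² = 0.0004 + 0.0004 + 0.0196 + 0.1024 + 0.2500 = 0.3728
B = 1 / 0.3728 = 2.68240

2.682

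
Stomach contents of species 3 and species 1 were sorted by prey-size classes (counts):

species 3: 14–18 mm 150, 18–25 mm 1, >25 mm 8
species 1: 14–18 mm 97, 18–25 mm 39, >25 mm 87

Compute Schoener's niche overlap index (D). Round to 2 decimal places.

0.49

Proportions for species 3 (n=159): 150/159=0.9434, 1/159=0.0063, 8/159=0.0503
Proportions for species 1 (n=223): 97/223=0.4350, 39/223=0.1749, 87/223=0.3901
Σ|p₁ᵢ − p₂ᵢ| = 0.5084 + 0.1686 + 0.3398 = 1.0168
D = 1 − ½ × 1.0168 = 1 − 0.50840 = 0.49160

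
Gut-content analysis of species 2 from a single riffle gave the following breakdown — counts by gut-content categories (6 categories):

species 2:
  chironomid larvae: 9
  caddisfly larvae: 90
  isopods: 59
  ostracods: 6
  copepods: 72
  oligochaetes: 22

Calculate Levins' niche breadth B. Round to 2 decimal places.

3.83

Proportions for species 2 (n=258): 9/258=0.0349, 90/258=0.3488, 59/258=0.2287, 6/258=0.0233, 72/258=0.2791, 22/258=0.0853
Σpᵢ² = 0.0349² + 0.3488² + 0.2287² + 0.0233² + 0.2791² + 0.0853² = 0.001218 + 0.121661 + 0.052304 + 0.000543 + 0.077897 + 0.007276 = 0.260899
B = 1 / 0.260899 = 3.8329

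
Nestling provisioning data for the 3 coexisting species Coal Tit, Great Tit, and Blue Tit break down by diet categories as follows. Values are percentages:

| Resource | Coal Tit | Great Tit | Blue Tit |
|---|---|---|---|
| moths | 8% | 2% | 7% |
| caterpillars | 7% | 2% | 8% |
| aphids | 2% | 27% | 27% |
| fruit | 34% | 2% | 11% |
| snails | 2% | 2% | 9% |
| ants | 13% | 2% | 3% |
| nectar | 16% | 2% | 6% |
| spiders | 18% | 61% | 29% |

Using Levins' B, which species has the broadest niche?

Convert percentages to proportions (divide by 100).
Σp_Coalᵢ² = 0.08² + 0.07² + 0.02² + 0.34² + 0.02² + 0.13² + 0.16² + 0.18² = 0.0064 + 0.0049 + 0.0004 + 0.1156 + 0.0004 + 0.0169 + 0.0256 + 0.0324 = 0.2026
B_Coal = 1 / 0.2026 = 4.9358
Σp_Greaᵢ² = 0.02² + 0.02² + 0.27² + 0.02² + 0.02² + 0.02² + 0.02² + 0.61² = 0.0004 + 0.0004 + 0.0729 + 0.0004 + 0.0004 + 0.0004 + 0.0004 + 0.3721 = 0.4474
B_Grea = 1 / 0.4474 = 2.2351
Σp_Blueᵢ² = 0.07² + 0.08² + 0.27² + 0.11² + 0.09² + 0.03² + 0.06² + 0.29² = 0.0049 + 0.0064 + 0.0729 + 0.0121 + 0.0081 + 0.0009 + 0.0036 + 0.0841 = 0.1930
B_Blue = 1 / 0.1930 = 5.1813
Highest B → broadest niche (most generalist): Blue Tit (B = 5.18).

Blue Tit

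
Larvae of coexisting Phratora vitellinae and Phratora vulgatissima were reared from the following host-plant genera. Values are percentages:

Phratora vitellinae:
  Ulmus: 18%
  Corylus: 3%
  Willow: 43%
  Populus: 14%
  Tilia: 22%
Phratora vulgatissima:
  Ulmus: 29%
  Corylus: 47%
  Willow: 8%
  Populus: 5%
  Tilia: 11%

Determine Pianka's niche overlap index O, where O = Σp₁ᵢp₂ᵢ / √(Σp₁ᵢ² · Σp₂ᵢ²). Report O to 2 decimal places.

0.43

Convert percentages to proportions (divide by 100).
Σ p₁ᵢp₂ᵢ = 0.0522 + 0.0141 + 0.0344 + 0.0070 + 0.0242 = 0.1319
Σp_1ᵢ² = 0.18² + 0.03² + 0.43² + 0.14² + 0.22² = 0.0324 + 0.0009 + 0.1849 + 0.0196 + 0.0484 = 0.2862
Σp_2ᵢ² = 0.29² + 0.47² + 0.08² + 0.05² + 0.11² = 0.0841 + 0.2209 + 0.0064 + 0.0025 + 0.0121 = 0.3260
O = 0.1319 / √(0.2862 × 0.3260) = 0.1319 / 0.30545 = 0.4318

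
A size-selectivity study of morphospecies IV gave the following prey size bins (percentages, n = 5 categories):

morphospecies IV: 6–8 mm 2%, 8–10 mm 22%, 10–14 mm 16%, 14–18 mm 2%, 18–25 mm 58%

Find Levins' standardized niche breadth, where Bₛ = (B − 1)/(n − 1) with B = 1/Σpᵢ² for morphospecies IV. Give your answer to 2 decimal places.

0.36

Convert percentages to proportions (divide by 100).
Σpᵢ² = 0.02² + 0.22² + 0.16² + 0.02² + 0.58² = 0.0004 + 0.0484 + 0.0256 + 0.0004 + 0.3364 = 0.4112
B = 1 / 0.4112 = 2.4319
Bₛ = (B − 1)/(n − 1) = (2.4319 − 1)/(5 − 1) = 1.4319/4 = 0.3580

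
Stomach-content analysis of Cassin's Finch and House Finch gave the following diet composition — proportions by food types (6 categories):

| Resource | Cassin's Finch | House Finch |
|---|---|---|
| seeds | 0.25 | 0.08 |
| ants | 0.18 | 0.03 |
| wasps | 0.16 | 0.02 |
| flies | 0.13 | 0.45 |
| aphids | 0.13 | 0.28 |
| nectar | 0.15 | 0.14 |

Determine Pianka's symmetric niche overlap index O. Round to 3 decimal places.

Σ p₁ᵢp₂ᵢ = 0.0200 + 0.0054 + 0.0032 + 0.0585 + 0.0364 + 0.0210 = 0.1445
Σp_1ᵢ² = 0.25² + 0.18² + 0.16² + 0.13² + 0.13² + 0.15² = 0.0625 + 0.0324 + 0.0256 + 0.0169 + 0.0169 + 0.0225 = 0.1768
Σp_2ᵢ² = 0.08² + 0.03² + 0.02² + 0.45² + 0.28² + 0.14² = 0.0064 + 0.0009 + 0.0004 + 0.2025 + 0.0784 + 0.0196 = 0.3082
O = 0.1445 / √(0.1768 × 0.3082) = 0.1445 / 0.233430 = 0.61903

0.619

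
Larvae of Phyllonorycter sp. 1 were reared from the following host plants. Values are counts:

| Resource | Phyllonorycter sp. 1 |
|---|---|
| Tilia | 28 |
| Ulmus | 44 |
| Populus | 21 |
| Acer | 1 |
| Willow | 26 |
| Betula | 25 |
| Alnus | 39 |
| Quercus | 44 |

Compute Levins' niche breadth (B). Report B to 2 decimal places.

6.56

Proportions for Phyllonorycter sp. 1 (n=228): 28/228=0.1228, 44/228=0.1930, 21/228=0.0921, 1/228=0.0044, 26/228=0.1140, 25/228=0.1096, 39/228=0.1711, 44/228=0.1930
Σpᵢ² = 0.1228² + 0.1930² + 0.0921² + 0.0044² + 0.1140² + 0.1096² + 0.1711² + 0.1930² = 0.015080 + 0.037249 + 0.008482 + 0.000019 + 0.012996 + 0.012012 + 0.029275 + 0.037249 = 0.152362
B = 1 / 0.152362 = 6.5633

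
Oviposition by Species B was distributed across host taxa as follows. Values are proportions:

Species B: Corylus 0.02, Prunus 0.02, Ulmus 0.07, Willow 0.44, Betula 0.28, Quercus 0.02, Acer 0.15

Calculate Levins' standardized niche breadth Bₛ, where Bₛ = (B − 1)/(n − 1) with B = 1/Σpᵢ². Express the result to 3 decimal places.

Σpᵢ² = 0.02² + 0.02² + 0.07² + 0.44² + 0.28² + 0.02² + 0.15² = 0.0004 + 0.0004 + 0.0049 + 0.1936 + 0.0784 + 0.0004 + 0.0225 = 0.3006
B = 1 / 0.3006 = 3.32668
Bₛ = (B − 1)/(n − 1) = (3.32668 − 1)/(7 − 1) = 2.32668/6 = 0.38778

0.388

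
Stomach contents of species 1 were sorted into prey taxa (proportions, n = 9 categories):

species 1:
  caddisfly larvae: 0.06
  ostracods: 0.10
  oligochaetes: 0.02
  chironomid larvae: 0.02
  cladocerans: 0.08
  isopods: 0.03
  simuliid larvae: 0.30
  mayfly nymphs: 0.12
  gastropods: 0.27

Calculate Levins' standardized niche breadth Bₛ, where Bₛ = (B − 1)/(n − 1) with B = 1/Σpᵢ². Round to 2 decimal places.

Σpᵢ² = 0.06² + 0.10² + 0.02² + 0.02² + 0.08² + 0.03² + 0.30² + 0.12² + 0.27² = 0.0036 + 0.0100 + 0.0004 + 0.0004 + 0.0064 + 0.0009 + 0.0900 + 0.0144 + 0.0729 = 0.1990
B = 1 / 0.1990 = 5.0251
Bₛ = (B − 1)/(n − 1) = (5.0251 − 1)/(9 − 1) = 4.0251/8 = 0.5031

0.50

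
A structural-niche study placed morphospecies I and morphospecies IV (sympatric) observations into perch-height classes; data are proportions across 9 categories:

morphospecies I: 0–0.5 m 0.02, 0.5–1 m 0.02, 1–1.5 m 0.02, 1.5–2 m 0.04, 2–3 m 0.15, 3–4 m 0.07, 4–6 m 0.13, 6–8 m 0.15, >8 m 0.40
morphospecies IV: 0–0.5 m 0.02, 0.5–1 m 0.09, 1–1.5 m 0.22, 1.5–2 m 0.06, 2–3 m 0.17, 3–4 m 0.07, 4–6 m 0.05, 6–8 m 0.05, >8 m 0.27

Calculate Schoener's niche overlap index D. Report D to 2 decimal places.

Σ|p₁ᵢ − p₂ᵢ| = 0.00 + 0.07 + 0.20 + 0.02 + 0.02 + 0.00 + 0.08 + 0.10 + 0.13 = 0.62
D = 1 − ½ × 0.62 = 1 − 0.310 = 0.6900

0.69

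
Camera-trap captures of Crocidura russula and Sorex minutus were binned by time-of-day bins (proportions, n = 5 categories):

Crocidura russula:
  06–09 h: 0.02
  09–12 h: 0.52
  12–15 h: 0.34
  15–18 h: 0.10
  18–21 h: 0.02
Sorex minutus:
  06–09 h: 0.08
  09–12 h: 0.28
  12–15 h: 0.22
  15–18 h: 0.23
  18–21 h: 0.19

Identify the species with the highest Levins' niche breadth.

Σp_russᵢ² = 0.02² + 0.52² + 0.34² + 0.10² + 0.02² = 0.0004 + 0.2704 + 0.1156 + 0.0100 + 0.0004 = 0.3968
B_russ = 1 / 0.3968 = 2.5202
Σp_minuᵢ² = 0.08² + 0.28² + 0.22² + 0.23² + 0.19² = 0.0064 + 0.0784 + 0.0484 + 0.0529 + 0.0361 = 0.2222
B_minu = 1 / 0.2222 = 4.5005
Highest B → broadest niche (most generalist): Sorex minutus (B = 4.50).

Sorex minutus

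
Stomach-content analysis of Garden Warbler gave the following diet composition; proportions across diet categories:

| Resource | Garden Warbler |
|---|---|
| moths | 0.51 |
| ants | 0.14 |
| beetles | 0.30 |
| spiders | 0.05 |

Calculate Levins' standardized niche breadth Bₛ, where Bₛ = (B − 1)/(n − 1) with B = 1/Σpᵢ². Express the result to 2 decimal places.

Σpᵢ² = 0.51² + 0.14² + 0.30² + 0.05² = 0.2601 + 0.0196 + 0.0900 + 0.0025 = 0.3722
B = 1 / 0.3722 = 2.6867
Bₛ = (B − 1)/(n − 1) = (2.6867 − 1)/(4 − 1) = 1.6867/3 = 0.5622

0.56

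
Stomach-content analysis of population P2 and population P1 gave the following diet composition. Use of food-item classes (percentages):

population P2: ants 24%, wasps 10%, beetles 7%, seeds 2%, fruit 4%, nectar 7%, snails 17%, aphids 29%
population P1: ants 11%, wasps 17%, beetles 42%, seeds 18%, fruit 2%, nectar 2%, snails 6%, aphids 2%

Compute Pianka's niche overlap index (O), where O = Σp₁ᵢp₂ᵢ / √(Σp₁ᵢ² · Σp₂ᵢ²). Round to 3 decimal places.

0.427

Convert percentages to proportions (divide by 100).
Σ p₁ᵢp₂ᵢ = 0.0264 + 0.0170 + 0.0294 + 0.0036 + 0.0008 + 0.0014 + 0.0102 + 0.0058 = 0.0946
Σp_1ᵢ² = 0.24² + 0.10² + 0.07² + 0.02² + 0.04² + 0.07² + 0.17² + 0.29² = 0.0576 + 0.0100 + 0.0049 + 0.0004 + 0.0016 + 0.0049 + 0.0289 + 0.0841 = 0.1924
Σp_2ᵢ² = 0.11² + 0.17² + 0.42² + 0.18² + 0.02² + 0.02² + 0.06² + 0.02² = 0.0121 + 0.0289 + 0.1764 + 0.0324 + 0.0004 + 0.0004 + 0.0036 + 0.0004 = 0.2546
O = 0.0946 / √(0.1924 × 0.2546) = 0.0946 / 0.221326 = 0.42742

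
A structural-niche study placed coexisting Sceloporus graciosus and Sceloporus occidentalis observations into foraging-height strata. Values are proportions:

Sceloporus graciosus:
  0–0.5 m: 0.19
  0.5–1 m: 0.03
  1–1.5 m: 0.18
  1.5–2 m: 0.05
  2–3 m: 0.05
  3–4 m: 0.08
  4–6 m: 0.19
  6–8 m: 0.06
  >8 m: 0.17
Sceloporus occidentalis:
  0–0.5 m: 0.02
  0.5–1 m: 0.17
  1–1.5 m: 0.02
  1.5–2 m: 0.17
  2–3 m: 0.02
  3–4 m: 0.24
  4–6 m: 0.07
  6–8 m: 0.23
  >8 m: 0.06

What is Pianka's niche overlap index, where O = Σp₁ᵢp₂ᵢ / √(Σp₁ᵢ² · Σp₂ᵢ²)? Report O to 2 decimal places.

0.48

Σ p₁ᵢp₂ᵢ = 0.0038 + 0.0051 + 0.0036 + 0.0085 + 0.0010 + 0.0192 + 0.0133 + 0.0138 + 0.0102 = 0.0785
Σp_1ᵢ² = 0.19² + 0.03² + 0.18² + 0.05² + 0.05² + 0.08² + 0.19² + 0.06² + 0.17² = 0.0361 + 0.0009 + 0.0324 + 0.0025 + 0.0025 + 0.0064 + 0.0361 + 0.0036 + 0.0289 = 0.1494
Σp_2ᵢ² = 0.02² + 0.17² + 0.02² + 0.17² + 0.02² + 0.24² + 0.07² + 0.23² + 0.06² = 0.0004 + 0.0289 + 0.0004 + 0.0289 + 0.0004 + 0.0576 + 0.0049 + 0.0529 + 0.0036 = 0.1780
O = 0.0785 / √(0.1494 × 0.1780) = 0.0785 / 0.16307 = 0.4814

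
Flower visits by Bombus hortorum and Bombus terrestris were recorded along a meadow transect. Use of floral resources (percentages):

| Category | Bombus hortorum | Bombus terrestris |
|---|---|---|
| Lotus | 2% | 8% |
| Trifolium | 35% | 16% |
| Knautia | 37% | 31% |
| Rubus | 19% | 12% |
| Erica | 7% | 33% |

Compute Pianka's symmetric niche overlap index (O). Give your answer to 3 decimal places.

0.793

Convert percentages to proportions (divide by 100).
Σ p₁ᵢp₂ᵢ = 0.0016 + 0.0560 + 0.1147 + 0.0228 + 0.0231 = 0.2182
Σp_1ᵢ² = 0.02² + 0.35² + 0.37² + 0.19² + 0.07² = 0.0004 + 0.1225 + 0.1369 + 0.0361 + 0.0049 = 0.3008
Σp_2ᵢ² = 0.08² + 0.16² + 0.31² + 0.12² + 0.33² = 0.0064 + 0.0256 + 0.0961 + 0.0144 + 0.1089 = 0.2514
O = 0.2182 / √(0.3008 × 0.2514) = 0.2182 / 0.274993 = 0.79347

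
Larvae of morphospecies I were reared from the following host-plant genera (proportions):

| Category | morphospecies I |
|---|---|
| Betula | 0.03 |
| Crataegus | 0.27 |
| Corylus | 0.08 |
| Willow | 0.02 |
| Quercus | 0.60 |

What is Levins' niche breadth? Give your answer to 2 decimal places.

Σpᵢ² = 0.03² + 0.27² + 0.08² + 0.02² + 0.60² = 0.0009 + 0.0729 + 0.0064 + 0.0004 + 0.3600 = 0.4406
B = 1 / 0.4406 = 2.2696

2.27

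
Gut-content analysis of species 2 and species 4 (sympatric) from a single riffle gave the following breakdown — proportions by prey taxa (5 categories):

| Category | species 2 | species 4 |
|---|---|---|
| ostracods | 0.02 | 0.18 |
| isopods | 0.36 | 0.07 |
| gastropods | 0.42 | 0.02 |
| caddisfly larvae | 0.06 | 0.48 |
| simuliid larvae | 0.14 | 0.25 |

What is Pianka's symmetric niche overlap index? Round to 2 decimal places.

0.31

Σ p₁ᵢp₂ᵢ = 0.0036 + 0.0252 + 0.0084 + 0.0288 + 0.0350 = 0.1010
Σp_1ᵢ² = 0.02² + 0.36² + 0.42² + 0.06² + 0.14² = 0.0004 + 0.1296 + 0.1764 + 0.0036 + 0.0196 = 0.3296
Σp_2ᵢ² = 0.18² + 0.07² + 0.02² + 0.48² + 0.25² = 0.0324 + 0.0049 + 0.0004 + 0.2304 + 0.0625 = 0.3306
O = 0.1010 / √(0.3296 × 0.3306) = 0.1010 / 0.33010 = 0.3060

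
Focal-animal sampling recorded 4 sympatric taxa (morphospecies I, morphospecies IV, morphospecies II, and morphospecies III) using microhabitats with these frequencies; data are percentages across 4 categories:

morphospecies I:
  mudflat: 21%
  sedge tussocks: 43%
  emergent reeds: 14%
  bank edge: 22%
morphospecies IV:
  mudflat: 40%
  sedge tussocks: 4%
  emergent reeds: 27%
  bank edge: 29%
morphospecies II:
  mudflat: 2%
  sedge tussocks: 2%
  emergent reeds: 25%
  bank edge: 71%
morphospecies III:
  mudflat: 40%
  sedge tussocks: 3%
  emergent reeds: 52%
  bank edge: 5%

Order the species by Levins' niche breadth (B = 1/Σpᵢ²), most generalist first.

Convert percentages to proportions (divide by 100).
Σp_Iᵢ² = 0.21² + 0.43² + 0.14² + 0.22² = 0.0441 + 0.1849 + 0.0196 + 0.0484 = 0.2970
B_I = 1 / 0.2970 = 3.3670
Σp_IVᵢ² = 0.40² + 0.04² + 0.27² + 0.29² = 0.1600 + 0.0016 + 0.0729 + 0.0841 = 0.3186
B_IV = 1 / 0.3186 = 3.1387
Σp_IIᵢ² = 0.02² + 0.02² + 0.25² + 0.71² = 0.0004 + 0.0004 + 0.0625 + 0.5041 = 0.5674
B_II = 1 / 0.5674 = 1.7624
Σp_IIIᵢ² = 0.40² + 0.03² + 0.52² + 0.05² = 0.1600 + 0.0009 + 0.2704 + 0.0025 = 0.4338
B_III = 1 / 0.4338 = 2.3052
Ranking by B (broadest → narrowest): morphospecies I (3.37) > morphospecies IV (3.14) > morphospecies III (2.31) > morphospecies II (1.76)

morphospecies I > morphospecies IV > morphospecies III > morphospecies II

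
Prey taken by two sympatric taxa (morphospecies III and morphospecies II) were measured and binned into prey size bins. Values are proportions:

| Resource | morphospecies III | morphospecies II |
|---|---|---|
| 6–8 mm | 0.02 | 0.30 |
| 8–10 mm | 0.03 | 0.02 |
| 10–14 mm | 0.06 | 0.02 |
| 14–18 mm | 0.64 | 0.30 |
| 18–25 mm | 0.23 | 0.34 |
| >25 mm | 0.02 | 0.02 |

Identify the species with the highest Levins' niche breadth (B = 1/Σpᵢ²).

morphospecies II

Σp_IIIᵢ² = 0.02² + 0.03² + 0.06² + 0.64² + 0.23² + 0.02² = 0.0004 + 0.0009 + 0.0036 + 0.4096 + 0.0529 + 0.0004 = 0.4678
B_III = 1 / 0.4678 = 2.1377
Σp_IIᵢ² = 0.30² + 0.02² + 0.02² + 0.30² + 0.34² + 0.02² = 0.0900 + 0.0004 + 0.0004 + 0.0900 + 0.1156 + 0.0004 = 0.2968
B_II = 1 / 0.2968 = 3.3693
Highest B → broadest niche (most generalist): morphospecies II (B = 3.37).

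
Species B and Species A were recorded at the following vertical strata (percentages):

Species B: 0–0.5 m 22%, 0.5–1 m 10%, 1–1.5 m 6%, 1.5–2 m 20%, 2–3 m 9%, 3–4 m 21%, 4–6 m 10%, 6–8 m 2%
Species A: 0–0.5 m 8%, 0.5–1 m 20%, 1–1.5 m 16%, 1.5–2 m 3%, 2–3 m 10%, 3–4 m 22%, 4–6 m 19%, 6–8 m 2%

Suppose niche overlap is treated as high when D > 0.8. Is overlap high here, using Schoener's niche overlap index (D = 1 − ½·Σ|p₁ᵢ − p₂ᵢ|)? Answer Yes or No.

No

Convert percentages to proportions (divide by 100).
Σ|p₁ᵢ − p₂ᵢ| = 0.14 + 0.10 + 0.10 + 0.17 + 0.01 + 0.01 + 0.09 + 0.00 = 0.62
D = 1 − ½ × 0.62 = 1 − 0.310 = 0.6900
D = 0.6900 < 0.8 → No.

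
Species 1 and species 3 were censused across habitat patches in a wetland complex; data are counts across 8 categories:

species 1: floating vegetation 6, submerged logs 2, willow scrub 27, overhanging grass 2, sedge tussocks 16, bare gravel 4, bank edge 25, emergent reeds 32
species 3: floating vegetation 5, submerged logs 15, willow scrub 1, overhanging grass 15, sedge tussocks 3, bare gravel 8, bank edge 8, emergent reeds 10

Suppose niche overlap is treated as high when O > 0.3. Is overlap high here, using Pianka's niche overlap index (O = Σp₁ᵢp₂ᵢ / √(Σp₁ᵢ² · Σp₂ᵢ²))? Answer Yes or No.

Yes

Proportions for species 1 (n=114): 6/114=0.0526, 2/114=0.0175, 27/114=0.2368, 2/114=0.0175, 16/114=0.1404, 4/114=0.0351, 25/114=0.2193, 32/114=0.2807
Proportions for species 3 (n=65): 5/65=0.0769, 15/65=0.2308, 1/65=0.0154, 15/65=0.2308, 3/65=0.0462, 8/65=0.1231, 8/65=0.1231, 10/65=0.1538
Σ p₁ᵢp₂ᵢ = 0.004045 + 0.004039 + 0.003647 + 0.004039 + 0.006486 + 0.004321 + 0.026996 + 0.043172 = 0.096745
Σp_1ᵢ² = 0.0526² + 0.0175² + 0.2368² + 0.0175² + 0.1404² + 0.0351² + 0.2193² + 0.2807² = 0.002767 + 0.000306 + 0.056074 + 0.000306 + 0.019712 + 0.001232 + 0.048092 + 0.078792 = 0.207281
Σp_2ᵢ² = 0.0769² + 0.2308² + 0.0154² + 0.2308² + 0.0462² + 0.1231² + 0.1231² + 0.1538² = 0.005914 + 0.053269 + 0.000237 + 0.053269 + 0.002134 + 0.015154 + 0.015154 + 0.023654 = 0.168785
O = 0.096745 / √(0.207281 × 0.168785) = 0.096745 / 0.1870452 = 0.5172
O = 0.5172 > 0.3 → Yes.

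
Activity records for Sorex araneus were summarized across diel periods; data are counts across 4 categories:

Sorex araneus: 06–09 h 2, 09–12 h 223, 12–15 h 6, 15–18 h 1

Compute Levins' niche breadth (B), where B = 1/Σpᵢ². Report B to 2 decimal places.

1.08

Proportions for Sorex araneus (n=232): 2/232=0.0086, 223/232=0.9612, 6/232=0.0259, 1/232=0.0043
Σpᵢ² = 0.0086² + 0.9612² + 0.0259² + 0.0043² = 0.000074 + 0.923905 + 0.000671 + 0.000018 = 0.924668
B = 1 / 0.924668 = 1.0815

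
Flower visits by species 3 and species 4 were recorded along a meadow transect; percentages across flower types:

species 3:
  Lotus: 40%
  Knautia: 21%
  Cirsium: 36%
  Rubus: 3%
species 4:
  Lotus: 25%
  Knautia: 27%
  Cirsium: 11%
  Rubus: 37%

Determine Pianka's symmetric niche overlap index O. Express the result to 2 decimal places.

0.67

Convert percentages to proportions (divide by 100).
Σ p₁ᵢp₂ᵢ = 0.1000 + 0.0567 + 0.0396 + 0.0111 = 0.2074
Σp_1ᵢ² = 0.40² + 0.21² + 0.36² + 0.03² = 0.1600 + 0.0441 + 0.1296 + 0.0009 = 0.3346
Σp_2ᵢ² = 0.25² + 0.27² + 0.11² + 0.37² = 0.0625 + 0.0729 + 0.0121 + 0.1369 = 0.2844
O = 0.2074 / √(0.3346 × 0.2844) = 0.2074 / 0.30848 = 0.6723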